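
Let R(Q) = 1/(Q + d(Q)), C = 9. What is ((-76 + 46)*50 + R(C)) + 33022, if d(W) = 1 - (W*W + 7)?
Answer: 2458715/78 ≈ 31522.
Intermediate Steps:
d(W) = -6 - W² (d(W) = 1 - (W² + 7) = 1 - (7 + W²) = 1 + (-7 - W²) = -6 - W²)
R(Q) = 1/(-6 + Q - Q²) (R(Q) = 1/(Q + (-6 - Q²)) = 1/(-6 + Q - Q²))
((-76 + 46)*50 + R(C)) + 33022 = ((-76 + 46)*50 - 1/(6 + 9² - 1*9)) + 33022 = (-30*50 - 1/(6 + 81 - 9)) + 33022 = (-1500 - 1/78) + 33022 = -117001/78 + 33022 = 2458715/78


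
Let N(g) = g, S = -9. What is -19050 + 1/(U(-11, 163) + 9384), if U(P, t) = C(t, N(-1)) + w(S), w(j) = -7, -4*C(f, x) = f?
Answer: -711422246/37345 ≈ -19050.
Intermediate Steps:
C(f, x) = -f/4
U(P, t) = -7 - t/4 (U(P, t) = -t/4 - 7 = -7 - t/4)
-19050 + 1/(U(-11, 163) + 9384) = -19050 + 1/((-7 - ¼*163) + 9384) = -19050 + 1/((-7 - 163/4) + 9384) = -19050 + 1/(-191/4 + 9384) = -19050 + 1/(37345/4) = -19050 + 4/37345 = -711422246/37345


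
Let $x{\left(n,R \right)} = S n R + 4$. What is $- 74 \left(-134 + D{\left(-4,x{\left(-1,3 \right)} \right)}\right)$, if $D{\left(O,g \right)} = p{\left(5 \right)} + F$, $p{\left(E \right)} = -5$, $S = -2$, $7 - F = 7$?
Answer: $10286$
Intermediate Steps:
$F = 0$ ($F = 7 - 7 = 0$)
$x{\left(n,R \right)} = 4 - 2 R n$ ($x{\left(n,R \right)} = - 2 n R + 4 = - 2 R n + 4 = 4 - 2 R n$)
$D{\left(O,g \right)} = -5$ ($D{\left(O,g \right)} = -5 + 0 = -5$)
$- 74 \left(-134 + D{\left(-4,x{\left(-1,3 \right)} \right)}\right) = - 74 \left(-134 - 5\right) = \left(-74\right) \left(-139\right) = 10286$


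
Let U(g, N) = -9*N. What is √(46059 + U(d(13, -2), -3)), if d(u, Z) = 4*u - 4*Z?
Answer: √46086 ≈ 214.68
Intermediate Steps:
d(u, Z) = -4*Z + 4*u
√(46059 + U(d(13, -2), -3)) = √(46059 - 9*(-3)) = √(46059 + 27) = √46086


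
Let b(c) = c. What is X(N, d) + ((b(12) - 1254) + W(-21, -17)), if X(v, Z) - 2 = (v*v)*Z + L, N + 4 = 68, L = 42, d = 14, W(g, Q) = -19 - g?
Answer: 56148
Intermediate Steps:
N = 64 (N = -4 + 68 = 64)
X(v, Z) = 44 + Z*v² (X(v, Z) = 2 + ((v*v)*Z + 42) = 2 + (v²*Z + 42) = 2 + (Z*v² + 42) = 2 + (42 + Z*v²) = 44 + Z*v²)
X(N, d) + ((b(12) - 1254) + W(-21, -17)) = (44 + 14*64²) + ((12 - 1254) + (-19 - 1*(-21))) = (44 + 14*4096) + (-1242 + (-19 + 21)) = (44 + 57344) + (-1242 + 2) = 57388 - 1240 = 56148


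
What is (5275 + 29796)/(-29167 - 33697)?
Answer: -35071/62864 ≈ -0.55789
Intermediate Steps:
(5275 + 29796)/(-29167 - 33697) = 35071/(-62864) = 35071*(-1/62864) = -35071/62864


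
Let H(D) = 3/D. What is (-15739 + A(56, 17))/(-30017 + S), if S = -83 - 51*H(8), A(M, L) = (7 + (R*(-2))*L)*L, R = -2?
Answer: 115712/240953 ≈ 0.48023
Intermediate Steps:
A(M, L) = L*(7 + 4*L) (A(M, L) = (7 + (-2*(-2))*L)*L = (7 + 4*L)*L = L*(7 + 4*L))
S = -817/8 (S = -83 - 153/8 = -817/8 ≈ -102.13)
(-15739 + A(56, 17))/(-30017 + S) = (-15739 + 17*(7 + 4*17))/(-30017 - 817/8) = (-15739 + 17*(7 + 68))/(-240953/8) = (-15739 + 17*75)*(-8/240953) = (-15739 + 1275)*(-8/240953) = -14464*(-8/240953) = 115712/240953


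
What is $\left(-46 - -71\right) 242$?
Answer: $6050$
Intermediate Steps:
$\left(-46 - -71\right) 242 = \left(-46 + 71\right) 242 = 25 \cdot 242 = 6050$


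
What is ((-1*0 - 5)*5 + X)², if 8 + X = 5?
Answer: 784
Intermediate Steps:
X = -3 (X = -8 + 5 = -3)
((-1*0 - 5)*5 + X)² = ((-1*0 - 5)*5 - 3)² = ((0 - 5)*5 - 3)² = (-5*5 - 3)² = (-25 - 3)² = (-28)² = 784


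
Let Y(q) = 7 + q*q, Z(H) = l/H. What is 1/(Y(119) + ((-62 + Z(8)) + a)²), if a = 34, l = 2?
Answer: 16/239009 ≈ 6.6943e-5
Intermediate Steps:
Z(H) = 2/H
Y(q) = 7 + q²
1/(Y(119) + ((-62 + Z(8)) + a)²) = 1/((7 + 119²) + ((-62 + 2/8) + 34)²) = 1/((7 + 14161) + ((-62 + 2*(⅛)) + 34)²) = 1/(14168 + ((-62 + ¼) + 34)²) = 1/(14168 + (-247/4 + 34)²) = 1/(14168 + (-111/4)²) = 1/(14168 + 12321/16) = 1/(239009/16) = 16/239009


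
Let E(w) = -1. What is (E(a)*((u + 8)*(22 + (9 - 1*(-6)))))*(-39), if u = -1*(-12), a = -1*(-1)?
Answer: 28860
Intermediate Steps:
a = 1
u = 12
(E(a)*((u + 8)*(22 + (9 - 1*(-6)))))*(-39) = -(12 + 8)*(22 + (9 - 1*(-6)))*(-39) = -20*(22 + (9 + 6))*(-39) = -20*(22 + 15)*(-39) = -20*37*(-39) = -1*740*(-39) = -740*(-39) = 28860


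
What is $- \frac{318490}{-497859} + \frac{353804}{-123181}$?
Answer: $- \frac{136912588946}{61326769479} \approx -2.2325$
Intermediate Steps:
$- \frac{318490}{-497859} + \frac{353804}{-123181} = \left(-318490\right) \left(- \frac{1}{497859}\right) + 353804 \left(- \frac{1}{123181}\right) = \frac{318490}{497859} - \frac{353804}{123181} = - \frac{136912588946}{61326769479}$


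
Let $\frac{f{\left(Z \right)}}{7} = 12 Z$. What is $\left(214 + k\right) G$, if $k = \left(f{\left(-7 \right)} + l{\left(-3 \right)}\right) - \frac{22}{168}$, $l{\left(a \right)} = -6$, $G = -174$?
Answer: $\frac{925999}{14} \approx 66143.0$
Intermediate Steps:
$f{\left(Z \right)} = 84 Z$ ($f{\left(Z \right)} = 7 \cdot 12 Z = 84 Z$)
$k = - \frac{49907}{84}$ ($k = \left(84 \left(-7\right) - 6\right) - \frac{22}{168} = \left(-588 - 6\right) - \frac{11}{84} = -594 - \frac{11}{84} = - \frac{49907}{84} \approx -594.13$)
$\left(214 + k\right) G = \left(214 - \frac{49907}{84}\right) \left(-174\right) = \left(- \frac{31931}{84}\right) \left(-174\right) = \frac{925999}{14}$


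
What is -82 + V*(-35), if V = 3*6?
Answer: -712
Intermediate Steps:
V = 18
-82 + V*(-35) = -82 + 18*(-35) = -82 - 630 = -712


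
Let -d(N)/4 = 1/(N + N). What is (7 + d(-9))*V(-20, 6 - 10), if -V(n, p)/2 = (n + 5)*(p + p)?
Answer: -5200/3 ≈ -1733.3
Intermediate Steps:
d(N) = -2/N (d(N) = -4/(N + N) = -4*1/(2*N) = -2/N)
V(n, p) = -4*p*(5 + n) (V(n, p) = -2*(n + 5)*(p + p) = -2*(5 + n)*2*p = -4*p*(5 + n))
(7 + d(-9))*V(-20, 6 - 10) = (7 - 2/(-9))*(-4*(6 - 10)*(5 - 20)) = (7 - 2*(-⅑))*(-4*(-4)*(-15)) = (7 + 2/9)*(-240) = (65/9)*(-240) = -5200/3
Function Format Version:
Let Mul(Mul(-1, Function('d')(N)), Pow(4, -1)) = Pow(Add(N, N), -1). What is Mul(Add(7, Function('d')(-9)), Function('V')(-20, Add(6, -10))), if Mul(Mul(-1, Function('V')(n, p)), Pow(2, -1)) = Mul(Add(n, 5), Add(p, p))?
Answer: Rational(-5200, 3) ≈ -1733.3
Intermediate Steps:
Function('d')(N) = Mul(-2, Pow(N, -1)) (Function('d')(N) = Mul(-4, Pow(Add(N, N), -1)) = Mul(-4, Pow(Mul(2, N), -1)) = Mul(-4, Mul(Rational(1, 2), Pow(N, -1))) = Mul(-2, Pow(N, -1)))
Function('V')(n, p) = Mul(-4, p, Add(5, n)) (Function('V')(n, p) = Mul(-2, Mul(Add(n, 5), Add(p, p))) = Mul(-2, Mul(Add(5, n), Mul(2, p))) = Mul(-2, Mul(2, p, Add(5, n))) = Mul(-4, p, Add(5, n)))
Mul(Add(7, Function('d')(-9)), Function('V')(-20, Add(6, -10))) = Mul(Add(7, Mul(-2, Pow(-9, -1))), Mul(-4, Add(6, -10), Add(5, -20))) = Mul(Add(7, Mul(-2, Rational(-1, 9))), Mul(-4, -4, -15)) = Mul(Add(7, Rational(2, 9)), -240) = Mul(Rational(65, 9), -240) = Rational(-5200, 3)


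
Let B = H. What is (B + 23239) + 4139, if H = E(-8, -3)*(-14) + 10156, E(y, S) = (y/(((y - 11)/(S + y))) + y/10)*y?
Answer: 3507938/95 ≈ 36926.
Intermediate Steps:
E(y, S) = y*(y/10 + y*(S + y)/(-11 + y)) (E(y, S) = (y/(((-11 + y)/(S + y))) + y*(1/10))*y = (y/(((-11 + y)/(S + y))) + y/10)*y = (y*((S + y)/(-11 + y)) + y/10)*y = (y*(S + y)/(-11 + y) + y/10)*y = (y/10 + y*(S + y)/(-11 + y))*y = y*(y/10 + y*(S + y)/(-11 + y)))
H = 907028/95 (H = ((1/10)*(-8)**2*(-11 + 10*(-3) + 11*(-8))/(-11 - 8))*(-14) + 10156 = ((1/10)*64*(-11 - 30 - 88)/(-19))*(-14) + 10156 = ((1/10)*64*(-1/19)*(-129))*(-14) + 10156 = (4128/95)*(-14) + 10156 = -57792/95 + 10156 = 907028/95 ≈ 9547.7)
B = 907028/95 ≈ 9547.7
(B + 23239) + 4139 = (907028/95 + 23239) + 4139 = 3114733/95 + 4139 = 3507938/95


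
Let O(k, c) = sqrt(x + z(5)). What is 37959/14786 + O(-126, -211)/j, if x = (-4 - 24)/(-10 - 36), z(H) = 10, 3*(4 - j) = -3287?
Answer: 37959/14786 + 6*sqrt(1403)/75877 ≈ 2.5702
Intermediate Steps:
j = 3299/3 (j = 4 - 1/3*(-3287) = 4 + 3287/3 = 3299/3 ≈ 1099.7)
x = 14/23 (x = -28/(-46) = -28*(-1/46) = 14/23 ≈ 0.60870)
O(k, c) = 2*sqrt(1403)/23 (O(k, c) = sqrt(14/23 + 10) = sqrt(244/23) = 2*sqrt(1403)/23)
37959/14786 + O(-126, -211)/j = 37959/14786 + (2*sqrt(1403)/23)/(3299/3) = 37959*(1/14786) + (2*sqrt(1403)/23)*(3/3299) = 37959/14786 + 6*sqrt(1403)/75877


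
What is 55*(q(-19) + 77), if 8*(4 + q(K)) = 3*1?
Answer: 32285/8 ≈ 4035.6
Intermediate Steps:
q(K) = -29/8 (q(K) = -4 + (3*1)/8 = -4 + (⅛)*3 = -4 + 3/8 = -29/8)
55*(q(-19) + 77) = 55*(-29/8 + 77) = 55*(587/8) = 32285/8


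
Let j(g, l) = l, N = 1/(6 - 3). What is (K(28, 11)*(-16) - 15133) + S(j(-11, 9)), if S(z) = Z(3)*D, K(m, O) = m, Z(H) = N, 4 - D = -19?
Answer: -46720/3 ≈ -15573.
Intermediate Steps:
D = 23 (D = 4 - 1*(-19) = 4 + 19 = 23)
N = ⅓ (N = 1/3 = ⅓ ≈ 0.33333)
Z(H) = ⅓
S(z) = 23/3 (S(z) = (⅓)*23 = 23/3)
(K(28, 11)*(-16) - 15133) + S(j(-11, 9)) = (28*(-16) - 15133) + 23/3 = (-448 - 15133) + 23/3 = -15581 + 23/3 = -46720/3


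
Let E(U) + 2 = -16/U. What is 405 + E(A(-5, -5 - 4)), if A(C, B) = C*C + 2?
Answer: 10865/27 ≈ 402.41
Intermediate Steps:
A(C, B) = 2 + C² (A(C, B) = C² + 2 = 2 + C²)
E(U) = -2 - 16/U
405 + E(A(-5, -5 - 4)) = 405 + (-2 - 16/(2 + (-5)²)) = 405 + (-2 - 16/(2 + 25)) = 405 + (-2 - 16/27) = 405 - 70/27 = 10865/27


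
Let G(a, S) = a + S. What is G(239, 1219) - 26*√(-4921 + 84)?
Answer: 1458 - 26*I*√4837 ≈ 1458.0 - 1808.3*I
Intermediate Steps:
G(a, S) = S + a
G(239, 1219) - 26*√(-4921 + 84) = (1219 + 239) - 26*√(-4921 + 84) = 1458 - 26*I*√4837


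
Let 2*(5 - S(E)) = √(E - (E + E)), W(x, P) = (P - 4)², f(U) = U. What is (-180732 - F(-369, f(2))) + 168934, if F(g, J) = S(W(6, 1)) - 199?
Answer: -11604 + 3*I/2 ≈ -11604.0 + 1.5*I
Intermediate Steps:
W(x, P) = (-4 + P)²
S(E) = 5 - √(-E)/2 (S(E) = 5 - √(E - (E + E))/2 = 5 - √(E - 2*E)/2 = 5 - √(-E)/2)
F(g, J) = -194 - 3*I/2 (F(g, J) = (5 - 3*I/2) - 199 = -194 - 3*I/2)
(-180732 - F(-369, f(2))) + 168934 = (-180732 - (-194 - 3*I/2)) + 168934 = (-180732 + (194 + 3*I/2)) + 168934 = (-180538 + 3*I/2) + 168934 = -11604 + 3*I/2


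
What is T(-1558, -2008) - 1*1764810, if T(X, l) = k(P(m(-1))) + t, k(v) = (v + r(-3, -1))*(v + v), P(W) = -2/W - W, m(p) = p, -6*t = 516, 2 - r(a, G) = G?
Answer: -1764860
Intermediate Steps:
r(a, G) = 2 - G
t = -86 (t = -⅙*516 = -86)
P(W) = -W - 2/W
k(v) = 2*v*(3 + v) (k(v) = (v + (2 - 1*(-1)))*(v + v) = (v + (2 + 1))*(2*v) = (v + 3)*(2*v) = (3 + v)*(2*v) = 2*v*(3 + v))
T(X, l) = -50 (T(X, l) = 2*(-1*(-1) - 2/(-1))*(3 + (-1*(-1) - 2/(-1))) - 86 = 2*(1 - 2*(-1))*(3 + (1 - 2*(-1))) - 86 = 2*(1 + 2)*(3 + (1 + 2)) - 86 = 2*3*(3 + 3) - 86 = 2*3*6 - 86 = 36 - 86 = -50)
T(-1558, -2008) - 1*1764810 = -50 - 1*1764810 = -50 - 1764810 = -1764860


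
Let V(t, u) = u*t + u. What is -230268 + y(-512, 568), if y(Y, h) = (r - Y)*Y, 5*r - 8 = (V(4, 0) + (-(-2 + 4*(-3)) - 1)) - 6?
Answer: -493948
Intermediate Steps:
V(t, u) = u + t*u (V(t, u) = t*u + u = u + t*u)
r = 3 (r = 8/5 + ((0*(1 + 4) + (-(-2 + 4*(-3)) - 1)) - 6)/5 = 8/5 + ((0*5 + (-(-2 - 12) - 1)) - 6)/5 = 8/5 + ((0 + (-1*(-14) - 1)) - 6)/5 = 8/5 + ((0 + (14 - 1)) - 6)/5 = 8/5 + ((0 + 13) - 6)/5 = 8/5 + (13 - 6)/5 = 8/5 + (1/5)*7 = 8/5 + 7/5 = 3)
y(Y, h) = Y*(3 - Y) (y(Y, h) = (3 - Y)*Y = Y*(3 - Y))
-230268 + y(-512, 568) = -230268 - 512*(3 - 1*(-512)) = -230268 - 512*(3 + 512) = -230268 - 512*515 = -230268 - 263680 = -493948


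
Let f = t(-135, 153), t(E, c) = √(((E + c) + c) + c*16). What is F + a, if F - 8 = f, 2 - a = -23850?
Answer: 23860 + 3*√291 ≈ 23911.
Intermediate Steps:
a = 23852 (a = 2 - 1*(-23850) = 2 + 23850 = 23852)
t(E, c) = √(E + 18*c) (t(E, c) = √((E + 2*c) + 16*c) = √(E + 18*c))
f = 3*√291 (f = √(-135 + 18*153) = √(-135 + 2754) = √2619 = 3*√291 ≈ 51.176)
F = 8 + 3*√291 ≈ 59.176
F + a = (8 + 3*√291) + 23852 = 23860 + 3*√291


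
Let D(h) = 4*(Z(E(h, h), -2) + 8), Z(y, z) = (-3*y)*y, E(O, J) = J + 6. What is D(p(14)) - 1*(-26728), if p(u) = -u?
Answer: 25992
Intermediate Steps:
E(O, J) = 6 + J
Z(y, z) = -3*y²
D(h) = 32 - 12*(6 + h)² (D(h) = 4*(-3*(6 + h)² + 8) = 4*(8 - 3*(6 + h)²) = 32 - 12*(6 + h)²)
D(p(14)) - 1*(-26728) = (32 - 12*(6 - 1*14)²) - 1*(-26728) = (32 - 12*(6 - 14)²) + 26728 = (32 - 12*(-8)²) + 26728 = (32 - 12*64) + 26728 = (32 - 768) + 26728 = -736 + 26728 = 25992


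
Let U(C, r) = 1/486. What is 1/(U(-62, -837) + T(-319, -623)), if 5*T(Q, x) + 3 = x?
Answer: -2430/304231 ≈ -0.0079874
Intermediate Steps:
U(C, r) = 1/486
T(Q, x) = -⅗ + x/5
1/(U(-62, -837) + T(-319, -623)) = 1/(1/486 + (-⅗ + (⅕)*(-623))) = 1/(1/486 + (-⅗ - 623/5)) = 1/(1/486 - 626/5) = 1/(-304231/2430) = -2430/304231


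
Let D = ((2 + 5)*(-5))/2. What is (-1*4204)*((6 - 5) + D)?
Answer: 69366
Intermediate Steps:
D = -35/2 (D = (7*(-5))*(½) = -35*½ = -35/2 ≈ -17.500)
(-1*4204)*((6 - 5) + D) = (-1*4204)*((6 - 5) - 35/2) = -4204*(1 - 35/2) = -4204*(-33/2) = 69366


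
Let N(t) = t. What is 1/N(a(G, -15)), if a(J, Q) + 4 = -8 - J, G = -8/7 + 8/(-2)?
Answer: -7/48 ≈ -0.14583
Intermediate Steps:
G = -36/7 (G = -8*1/7 + 8*(-1/2) = -8/7 - 4 = -36/7 ≈ -5.1429)
a(J, Q) = -12 - J (a(J, Q) = -4 + (-8 - J) = -12 - J)
1/N(a(G, -15)) = 1/(-12 - 1*(-36/7)) = 1/(-12 + 36/7) = 1/(-48/7) = -7/48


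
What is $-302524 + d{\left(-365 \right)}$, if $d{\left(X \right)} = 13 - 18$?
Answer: $-302529$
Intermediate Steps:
$d{\left(X \right)} = -5$ ($d{\left(X \right)} = 13 - 18 = -5$)
$-302524 + d{\left(-365 \right)} = -302524 - 5 = -302529$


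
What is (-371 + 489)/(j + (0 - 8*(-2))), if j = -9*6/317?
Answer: 18703/2509 ≈ 7.4544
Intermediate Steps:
j = -54/317 (j = -54*1/317 = -54/317 ≈ -0.17035)
(-371 + 489)/(j + (0 - 8*(-2))) = (-371 + 489)/(-54/317 + (0 - 8*(-2))) = 118/(-54/317 + (0 + 16)) = 118/(-54/317 + 16) = 118/(5018/317) = 118*(317/5018) = 18703/2509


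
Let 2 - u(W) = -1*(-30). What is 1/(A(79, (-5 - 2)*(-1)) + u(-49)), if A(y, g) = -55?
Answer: -1/83 ≈ -0.012048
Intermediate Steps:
u(W) = -28 (u(W) = 2 - (-1)*(-30) = 2 - 1*30 = 2 - 30 = -28)
1/(A(79, (-5 - 2)*(-1)) + u(-49)) = 1/(-55 - 28) = 1/(-83) = -1/83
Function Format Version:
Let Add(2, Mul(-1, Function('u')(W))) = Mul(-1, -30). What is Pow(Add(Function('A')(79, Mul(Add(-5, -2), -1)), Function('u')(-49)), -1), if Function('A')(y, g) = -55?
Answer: Rational(-1, 83) ≈ -0.012048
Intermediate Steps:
Function('u')(W) = -28 (Function('u')(W) = Add(2, Mul(-1, Mul(-1, -30))) = Add(2, Mul(-1, 30)) = Add(2, -30) = -28)
Pow(Add(Function('A')(79, Mul(Add(-5, -2), -1)), Function('u')(-49)), -1) = Pow(Add(-55, -28), -1) = Pow(-83, -1) = Rational(-1, 83)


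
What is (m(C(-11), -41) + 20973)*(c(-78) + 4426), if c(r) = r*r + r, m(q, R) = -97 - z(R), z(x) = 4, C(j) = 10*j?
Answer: 217736704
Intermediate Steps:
m(q, R) = -101 (m(q, R) = -97 - 1*4 = -97 - 4 = -101)
c(r) = r + r**2 (c(r) = r**2 + r = r + r**2)
(m(C(-11), -41) + 20973)*(c(-78) + 4426) = (-101 + 20973)*(-78*(1 - 78) + 4426) = 20872*(-78*(-77) + 4426) = 20872*(6006 + 4426) = 20872*10432 = 217736704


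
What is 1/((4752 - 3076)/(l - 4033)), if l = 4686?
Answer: 653/1676 ≈ 0.38962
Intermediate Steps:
1/((4752 - 3076)/(l - 4033)) = 1/((4752 - 3076)/(4686 - 4033)) = 1/(1676/653) = 653/1676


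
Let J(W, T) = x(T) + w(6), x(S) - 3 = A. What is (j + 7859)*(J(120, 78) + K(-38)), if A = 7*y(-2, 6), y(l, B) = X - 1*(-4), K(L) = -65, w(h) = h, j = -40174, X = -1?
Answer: 1131025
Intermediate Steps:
y(l, B) = 3 (y(l, B) = -1 - 1*(-4) = -1 + 4 = 3)
A = 21 (A = 7*3 = 21)
x(S) = 24 (x(S) = 3 + 21 = 24)
J(W, T) = 30 (J(W, T) = 24 + 6 = 30)
(j + 7859)*(J(120, 78) + K(-38)) = (-40174 + 7859)*(30 - 65) = -32315*(-35) = 1131025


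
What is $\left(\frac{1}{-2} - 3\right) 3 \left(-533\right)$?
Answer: $\frac{11193}{2} \approx 5596.5$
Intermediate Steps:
$\left(\frac{1}{-2} - 3\right) 3 \left(-533\right) = \left(- \frac{1}{2} - 3\right) 3 \left(-533\right) = \left(- \frac{7}{2}\right) 3 \left(-533\right) = \left(- \frac{21}{2}\right) \left(-533\right) = \frac{11193}{2}$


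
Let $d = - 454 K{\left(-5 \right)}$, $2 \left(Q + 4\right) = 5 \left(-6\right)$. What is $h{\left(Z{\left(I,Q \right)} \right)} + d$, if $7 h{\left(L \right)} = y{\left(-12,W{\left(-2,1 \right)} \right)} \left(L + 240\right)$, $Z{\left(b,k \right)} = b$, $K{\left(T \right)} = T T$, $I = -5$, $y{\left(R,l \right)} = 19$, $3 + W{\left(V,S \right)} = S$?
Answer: $- \frac{74985}{7} \approx -10712.0$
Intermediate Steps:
$W{\left(V,S \right)} = -3 + S$
$K{\left(T \right)} = T^{2}$
$Q = -19$ ($Q = -4 + \frac{5 \left(-6\right)}{2} = -4 + \frac{1}{2} \left(-30\right) = -4 - 15 = -19$)
$d = -11350$ ($d = - 454 \left(-5\right)^{2} = \left(-454\right) 25 = -11350$)
$h{\left(L \right)} = \frac{4560}{7} + \frac{19 L}{7}$ ($h{\left(L \right)} = \frac{19 \left(L + 240\right)}{7} = \frac{19 \left(240 + L\right)}{7} = \frac{4560 + 19 L}{7} = \frac{4560}{7} + \frac{19 L}{7}$)
$h{\left(Z{\left(I,Q \right)} \right)} + d = \left(\frac{4560}{7} + \frac{19}{7} \left(-5\right)\right) - 11350 = \left(\frac{4560}{7} - \frac{95}{7}\right) - 11350 = \frac{4465}{7} - 11350 = - \frac{74985}{7}$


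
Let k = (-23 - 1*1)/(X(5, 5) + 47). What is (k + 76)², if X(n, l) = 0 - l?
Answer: 278784/49 ≈ 5689.5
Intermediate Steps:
X(n, l) = -l
k = -4/7 (k = (-23 - 1*1)/(-1*5 + 47) = (-23 - 1)/(-5 + 47) = -24/42 = -24*1/42 = -4/7 ≈ -0.57143)
(k + 76)² = (-4/7 + 76)² = (528/7)² = 278784/49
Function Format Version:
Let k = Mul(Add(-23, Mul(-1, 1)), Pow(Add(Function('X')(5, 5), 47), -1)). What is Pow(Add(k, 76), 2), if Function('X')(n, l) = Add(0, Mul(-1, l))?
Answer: Rational(278784, 49) ≈ 5689.5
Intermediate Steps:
Function('X')(n, l) = Mul(-1, l)
k = Rational(-4, 7) (k = Mul(Add(-23, Mul(-1, 1)), Pow(Add(Mul(-1, 5), 47), -1)) = Mul(Add(-23, -1), Pow(Add(-5, 47), -1)) = Mul(-24, Pow(42, -1)) = Mul(-24, Rational(1, 42)) = Rational(-4, 7) ≈ -0.57143)
Pow(Add(k, 76), 2) = Pow(Add(Rational(-4, 7), 76), 2) = Pow(Rational(528, 7), 2) = Rational(278784, 49)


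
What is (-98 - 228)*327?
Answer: -106602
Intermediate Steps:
(-98 - 228)*327 = -326*327 = -106602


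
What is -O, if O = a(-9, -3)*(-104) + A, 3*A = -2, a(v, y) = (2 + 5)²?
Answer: 15290/3 ≈ 5096.7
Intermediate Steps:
a(v, y) = 49 (a(v, y) = 7² = 49)
A = -⅔ (A = (⅓)*(-2) = -⅔ ≈ -0.66667)
O = -15290/3 (O = 49*(-104) - ⅔ = -5096 - ⅔ = -15290/3 ≈ -5096.7)
-O = -1*(-15290/3) = 15290/3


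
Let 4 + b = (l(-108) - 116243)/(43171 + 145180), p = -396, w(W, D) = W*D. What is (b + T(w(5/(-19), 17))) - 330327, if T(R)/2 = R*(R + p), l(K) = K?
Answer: -22217165213022/67994711 ≈ -3.2675e+5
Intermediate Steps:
w(W, D) = D*W
T(R) = 2*R*(-396 + R) (T(R) = 2*(R*(R - 396)) = 2*(R*(-396 + R)) = 2*R*(-396 + R))
b = -869755/188351 (b = -4 + (-108 - 116243)/(43171 + 145180) = -4 - 116351/188351 = -869755/188351 ≈ -4.6177)
(b + T(w(5/(-19), 17))) - 330327 = (-869755/188351 + 2*(17*(5/(-19)))*(-396 + 17*(5/(-19)))) - 330327 = (-869755/188351 + 2*(17*(5*(-1/19)))*(-396 + 17*(5*(-1/19)))) - 330327 = (-869755/188351 + 2*(17*(-5/19))*(-396 + 17*(-5/19))) - 330327 = (-869755/188351 + 2*(-85/19)*(-396 - 85/19)) - 330327 = (-869755/188351 + 2*(-85/19)*(-7609/19)) - 330327 = (-869755/188351 + 1293530/361) - 330327 = 243323687475/67994711 - 330327 = -22217165213022/67994711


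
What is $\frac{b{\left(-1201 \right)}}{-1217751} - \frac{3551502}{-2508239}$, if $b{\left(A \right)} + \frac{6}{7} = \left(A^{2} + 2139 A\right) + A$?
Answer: $\frac{16691467808265}{7126957951141} \approx 2.342$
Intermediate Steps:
$b{\left(A \right)} = - \frac{6}{7} + A^{2} + 2140 A$ ($b{\left(A \right)} = - \frac{6}{7} + \left(\left(A^{2} + 2139 A\right) + A\right) = - \frac{6}{7} + \left(A^{2} + 2140 A\right) = - \frac{6}{7} + A^{2} + 2140 A$)
$\frac{b{\left(-1201 \right)}}{-1217751} - \frac{3551502}{-2508239} = \frac{- \frac{6}{7} + \left(-1201\right)^{2} + 2140 \left(-1201\right)}{-1217751} - \frac{3551502}{-2508239} = \left(- \frac{6}{7} + 1442401 - 2570140\right) \left(- \frac{1}{1217751}\right) - - \frac{3551502}{2508239} = \left(- \frac{7894179}{7}\right) \left(- \frac{1}{1217751}\right) + \frac{3551502}{2508239} = \frac{2631393}{2841419} + \frac{3551502}{2508239} = \frac{16691467808265}{7126957951141}$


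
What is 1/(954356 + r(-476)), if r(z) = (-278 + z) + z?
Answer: 1/953126 ≈ 1.0492e-6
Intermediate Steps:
r(z) = -278 + 2*z
1/(954356 + r(-476)) = 1/(954356 + (-278 + 2*(-476))) = 1/(954356 + (-278 - 952)) = 1/(954356 - 1230) = 1/953126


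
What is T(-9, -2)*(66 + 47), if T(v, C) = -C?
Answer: 226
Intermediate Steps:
T(-9, -2)*(66 + 47) = (-1*(-2))*(66 + 47) = 2*113 = 226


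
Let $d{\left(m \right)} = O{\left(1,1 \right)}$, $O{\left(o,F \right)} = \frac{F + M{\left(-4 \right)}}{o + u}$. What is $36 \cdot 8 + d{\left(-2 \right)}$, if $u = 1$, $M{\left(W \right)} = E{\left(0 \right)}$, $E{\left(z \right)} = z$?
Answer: $\frac{577}{2} \approx 288.5$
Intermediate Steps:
$M{\left(W \right)} = 0$
$O{\left(o,F \right)} = \frac{F}{1 + o}$ ($O{\left(o,F \right)} = \frac{F + 0}{o + 1} = \frac{F}{1 + o}$)
$d{\left(m \right)} = \frac{1}{2}$ ($d{\left(m \right)} = 1 \frac{1}{1 + 1} = 1 \cdot \frac{1}{2} = \frac{1}{2}$)
$36 \cdot 8 + d{\left(-2 \right)} = 36 \cdot 8 + \frac{1}{2} = 288 + \frac{1}{2} = \frac{577}{2}$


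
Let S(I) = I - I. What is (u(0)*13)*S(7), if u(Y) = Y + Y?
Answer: 0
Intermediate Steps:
u(Y) = 2*Y
S(I) = 0
(u(0)*13)*S(7) = ((2*0)*13)*0 = (0*13)*0 = 0*0 = 0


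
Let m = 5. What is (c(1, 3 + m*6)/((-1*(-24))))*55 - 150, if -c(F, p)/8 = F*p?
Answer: -755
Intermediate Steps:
c(F, p) = -8*F*p
(c(1, 3 + m*6)/((-1*(-24))))*55 - 150 = ((-8*1*(3 + 5*6))/((-1*(-24))))*55 - 150 = (-8*1*(3 + 30)/24)*55 - 150 = (-8*1*33*(1/24))*55 - 150 = -264*1/24*55 - 150 = -11*55 - 150 = -605 - 150 = -755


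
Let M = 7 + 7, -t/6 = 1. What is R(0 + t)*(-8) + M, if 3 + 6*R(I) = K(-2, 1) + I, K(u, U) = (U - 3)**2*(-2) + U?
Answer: 106/3 ≈ 35.333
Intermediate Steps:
t = -6 (t = -6*1 = -6)
K(u, U) = U - 2*(-3 + U)**2 (K(u, U) = (-3 + U)**2*(-2) + U = -2*(-3 + U)**2 + U = U - 2*(-3 + U)**2)
R(I) = -5/3 + I/6 (R(I) = -1/2 + ((1 - 2*(-3 + 1)**2) + I)/6 = -1/2 + ((1 - 2*(-2)**2) + I)/6 = -1/2 + ((1 - 2*4) + I)/6 = -1/2 + ((1 - 8) + I)/6 = -1/2 + (-7 + I)/6 = -1/2 + (-7/6 + I/6) = -5/3 + I/6)
M = 14
R(0 + t)*(-8) + M = (-5/3 + (0 - 6)/6)*(-8) + 14 = (-5/3 + (1/6)*(-6))*(-8) + 14 = (-5/3 - 1)*(-8) + 14 = -8/3*(-8) + 14 = 64/3 + 14 = 106/3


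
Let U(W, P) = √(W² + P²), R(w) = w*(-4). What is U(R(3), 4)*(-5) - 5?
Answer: -5 - 20*√10 ≈ -68.246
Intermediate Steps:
R(w) = -4*w
U(W, P) = √(P² + W²)
U(R(3), 4)*(-5) - 5 = √(4² + (-4*3)²)*(-5) - 5 = √(16 + (-12)²)*(-5) - 5 = √(16 + 144)*(-5) - 5 = √160*(-5) - 5 = (4*√10)*(-5) - 5 = -20*√10 - 5 = -5 - 20*√10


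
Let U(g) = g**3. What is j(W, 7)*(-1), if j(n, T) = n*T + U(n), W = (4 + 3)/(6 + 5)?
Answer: -6272/1331 ≈ -4.7122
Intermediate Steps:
W = 7/11 ≈ 0.63636
j(n, T) = n**3 + T*n (j(n, T) = n*T + n**3 = T*n + n**3 = n**3 + T*n)
j(W, 7)*(-1) = (7*(7 + (7/11)**2)/11)*(-1) = (7*(7 + 49/121)/11)*(-1) = ((7/11)*(896/121))*(-1) = (6272/1331)*(-1) = -6272/1331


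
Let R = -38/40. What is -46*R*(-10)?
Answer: -437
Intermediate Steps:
R = -19/20 (R = -38*1/40 = -19/20 ≈ -0.95000)
-46*R*(-10) = -46*(-19/20)*(-10) = (437/10)*(-10) = -437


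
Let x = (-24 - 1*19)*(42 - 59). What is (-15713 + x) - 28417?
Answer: -43399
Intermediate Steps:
x = 731 (x = (-24 - 19)*(-17) = -43*(-17) = 731)
(-15713 + x) - 28417 = (-15713 + 731) - 28417 = -14982 - 28417 = -43399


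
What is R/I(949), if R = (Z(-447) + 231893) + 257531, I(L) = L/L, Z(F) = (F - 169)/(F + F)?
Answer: 218772836/447 ≈ 4.8942e+5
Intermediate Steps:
Z(F) = (-169 + F)/(2*F) (Z(F) = (-169 + F)/((2*F)) = (-169 + F)*(1/(2*F)) = (-169 + F)/(2*F))
I(L) = 1
R = 218772836/447 (R = ((½)*(-169 - 447)/(-447) + 231893) + 257531 = ((½)*(-1/447)*(-616) + 231893) + 257531 = (308/447 + 231893) + 257531 = 103656479/447 + 257531 = 218772836/447 ≈ 4.8942e+5)
R/I(949) = (218772836/447)/1 = (218772836/447)*1 = 218772836/447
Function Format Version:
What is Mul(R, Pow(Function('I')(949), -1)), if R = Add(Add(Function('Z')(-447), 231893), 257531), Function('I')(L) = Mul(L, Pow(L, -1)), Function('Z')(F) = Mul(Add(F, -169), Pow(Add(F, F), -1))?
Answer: Rational(218772836, 447) ≈ 4.8942e+5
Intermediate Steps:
Function('Z')(F) = Mul(Rational(1, 2), Pow(F, -1), Add(-169, F)) (Function('Z')(F) = Mul(Add(-169, F), Pow(Mul(2, F), -1)) = Mul(Add(-169, F), Mul(Rational(1, 2), Pow(F, -1))) = Mul(Rational(1, 2), Pow(F, -1), Add(-169, F)))
Function('I')(L) = 1
R = Rational(218772836, 447) (R = Add(Add(Mul(Rational(1, 2), Pow(-447, -1), Add(-169, -447)), 231893), 257531) = Add(Add(Mul(Rational(1, 2), Rational(-1, 447), -616), 231893), 257531) = Add(Add(Rational(308, 447), 231893), 257531) = Add(Rational(103656479, 447), 257531) = Rational(218772836, 447) ≈ 4.8942e+5)
Mul(R, Pow(Function('I')(949), -1)) = Mul(Rational(218772836, 447), Pow(1, -1)) = Mul(Rational(218772836, 447), 1) = Rational(218772836, 447)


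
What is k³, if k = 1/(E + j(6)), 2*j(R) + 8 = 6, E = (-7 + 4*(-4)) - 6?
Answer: -1/27000 ≈ -3.7037e-5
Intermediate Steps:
E = -29 (E = (-7 - 16) - 6 = -23 - 6 = -29)
j(R) = -1 (j(R) = -4 + (½)*6 = -4 + 3 = -1)
k = -1/30 (k = 1/(-29 - 1) = 1/(-30) = -1/30 ≈ -0.033333)
k³ = (-1/30)³ = -1/27000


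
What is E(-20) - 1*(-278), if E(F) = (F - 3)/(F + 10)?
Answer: 2803/10 ≈ 280.30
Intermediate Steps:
E(F) = (-3 + F)/(10 + F)
E(-20) - 1*(-278) = (-3 - 20)/(10 - 20) - 1*(-278) = -23/(-10) + 278 = -⅒*(-23) + 278 = 23/10 + 278 = 2803/10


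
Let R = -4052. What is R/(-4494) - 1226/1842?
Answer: 162845/689829 ≈ 0.23607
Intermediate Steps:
R/(-4494) - 1226/1842 = -4052/(-4494) - 1226/1842 = -4052*(-1/4494) - 1226*1/1842 = 2026/2247 - 613/921 = 162845/689829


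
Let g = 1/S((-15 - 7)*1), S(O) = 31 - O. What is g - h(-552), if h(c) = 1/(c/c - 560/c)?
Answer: -3518/7367 ≈ -0.47753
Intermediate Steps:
h(c) = 1/(1 - 560/c)
g = 1/53 (g = 1/(31 - (-15 - 7)) = 1/(31 - (-22)) = 1/(31 - 1*(-22)) = 1/(31 + 22) = 1/53 ≈ 0.018868)
g - h(-552) = 1/53 - (-552)/(-560 - 552) = 1/53 - (-552)/(-1112) = 1/53 - (-552)*(-1)/1112 = 1/53 - 1*69/139 = 1/53 - 69/139 = -3518/7367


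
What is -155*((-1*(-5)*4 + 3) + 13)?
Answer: -5580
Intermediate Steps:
-155*((-1*(-5)*4 + 3) + 13) = -155*((5*4 + 3) + 13) = -155*((20 + 3) + 13) = -155*(23 + 13) = -155*36 = -5580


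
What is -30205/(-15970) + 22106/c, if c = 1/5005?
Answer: 353385858861/3194 ≈ 1.1064e+8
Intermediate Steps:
c = 1/5005 ≈ 0.00019980
-30205/(-15970) + 22106/c = -30205/(-15970) + 22106/(1/5005) = -30205*(-1/15970) + 22106*5005 = 6041/3194 + 110640530 = 353385858861/3194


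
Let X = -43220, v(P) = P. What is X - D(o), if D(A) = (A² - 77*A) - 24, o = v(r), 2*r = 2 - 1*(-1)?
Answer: -172331/4 ≈ -43083.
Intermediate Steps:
r = 3/2 (r = (2 - 1*(-1))/2 = (2 + 1)/2 = (½)*3 = 3/2 ≈ 1.5000)
o = 3/2 ≈ 1.5000
D(A) = -24 + A² - 77*A
X - D(o) = -43220 - (-24 + (3/2)² - 77*3/2) = -43220 - (-24 + 9/4 - 231/2) = -43220 - 1*(-549/4) = -43220 + 549/4 = -172331/4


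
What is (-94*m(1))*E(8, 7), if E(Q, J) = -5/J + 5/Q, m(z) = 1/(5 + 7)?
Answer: 235/336 ≈ 0.69940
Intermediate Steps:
m(z) = 1/12
(-94*m(1))*E(8, 7) = (-94*1/12)*(-5/7 + 5/8) = -47*(-5*⅐ + 5*(⅛))/6 = -47*(-5/7 + 5/8)/6 = -47/6*(-5/56) = 235/336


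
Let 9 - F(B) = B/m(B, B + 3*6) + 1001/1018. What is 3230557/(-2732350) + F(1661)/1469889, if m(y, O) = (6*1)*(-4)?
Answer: -29002916866903009/24531262385488200 ≈ -1.1823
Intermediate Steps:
m(y, O) = -24 (m(y, O) = 6*(-4) = -24)
F(B) = 8161/1018 + B/24 (F(B) = 9 - (B/(-24) + 1001/1018) = 9 - (B*(-1/24) + 1001*(1/1018)) = 9 - (-B/24 + 1001/1018) = 9 - (1001/1018 - B/24) = 9 + (-1001/1018 + B/24) = 8161/1018 + B/24)
3230557/(-2732350) + F(1661)/1469889 = 3230557/(-2732350) + (8161/1018 + (1/24)*1661)/1469889 = 3230557*(-1/2732350) + (8161/1018 + 1661/24)*(1/1469889) = -3230557/2732350 + (943381/12216)*(1/1469889) = -3230557/2732350 + 943381/17956164024 = -29002916866903009/24531262385488200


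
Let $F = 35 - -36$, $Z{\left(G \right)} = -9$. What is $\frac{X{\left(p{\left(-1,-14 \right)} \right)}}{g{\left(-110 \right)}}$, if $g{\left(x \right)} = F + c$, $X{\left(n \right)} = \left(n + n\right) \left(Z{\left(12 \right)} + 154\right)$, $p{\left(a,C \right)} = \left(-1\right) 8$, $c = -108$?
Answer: $\frac{2320}{37} \approx 62.703$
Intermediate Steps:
$p{\left(a,C \right)} = -8$
$F = 71$ ($F = 35 + 36 = 71$)
$X{\left(n \right)} = 290 n$ ($X{\left(n \right)} = \left(n + n\right) \left(-9 + 154\right) = 2 n 145 = 290 n$)
$g{\left(x \right)} = -37$ ($g{\left(x \right)} = 71 - 108 = -37$)
$\frac{X{\left(p{\left(-1,-14 \right)} \right)}}{g{\left(-110 \right)}} = \frac{290 \left(-8\right)}{-37} = \left(-2320\right) \left(- \frac{1}{37}\right) = \frac{2320}{37}$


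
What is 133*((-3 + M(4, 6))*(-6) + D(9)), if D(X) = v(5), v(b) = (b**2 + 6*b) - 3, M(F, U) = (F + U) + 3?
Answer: -1064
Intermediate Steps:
M(F, U) = 3 + F + U
v(b) = -3 + b**2 + 6*b
D(X) = 52 (D(X) = -3 + 5**2 + 6*5 = -3 + 25 + 30 = 52)
133*((-3 + M(4, 6))*(-6) + D(9)) = 133*((-3 + (3 + 4 + 6))*(-6) + 52) = 133*((-3 + 13)*(-6) + 52) = 133*(10*(-6) + 52) = 133*(-60 + 52) = 133*(-8) = -1064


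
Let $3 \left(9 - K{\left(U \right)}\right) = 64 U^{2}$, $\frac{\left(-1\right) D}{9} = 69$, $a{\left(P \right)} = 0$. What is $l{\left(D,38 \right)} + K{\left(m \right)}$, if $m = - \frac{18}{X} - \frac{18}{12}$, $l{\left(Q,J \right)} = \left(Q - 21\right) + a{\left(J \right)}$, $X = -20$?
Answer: $- \frac{16017}{25} \approx -640.68$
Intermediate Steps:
$D = -621$ ($D = \left(-9\right) 69 = -621$)
$l{\left(Q,J \right)} = -21 + Q$ ($l{\left(Q,J \right)} = \left(Q - 21\right) + 0 = \left(-21 + Q\right) + 0 = -21 + Q$)
$m = - \frac{3}{5}$ ($m = - \frac{18}{-20} - \frac{18}{12} = \left(-18\right) \left(- \frac{1}{20}\right) - \frac{3}{2} = \frac{9}{10} - \frac{3}{2} = - \frac{3}{5} \approx -0.6$)
$K{\left(U \right)} = 9 - \frac{64 U^{2}}{3}$
$l{\left(D,38 \right)} + K{\left(m \right)} = \left(-21 - 621\right) + \left(9 - \frac{64 \left(- \frac{3}{5}\right)^{2}}{3}\right) = -642 + \left(9 - \frac{192}{25}\right) = -642 + \frac{33}{25} = - \frac{16017}{25}$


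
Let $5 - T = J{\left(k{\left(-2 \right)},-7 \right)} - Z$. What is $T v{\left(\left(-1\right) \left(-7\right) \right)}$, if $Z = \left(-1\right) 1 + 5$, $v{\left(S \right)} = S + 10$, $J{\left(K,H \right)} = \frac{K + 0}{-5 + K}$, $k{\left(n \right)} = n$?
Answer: $\frac{1037}{7} \approx 148.14$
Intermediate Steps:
$J{\left(K,H \right)} = \frac{K}{-5 + K}$
$v{\left(S \right)} = 10 + S$
$Z = 4$ ($Z = -1 + 5 = 4$)
$T = \frac{61}{7}$ ($T = 5 - \left(- \frac{2}{-5 - 2} - 4\right) = 5 - \left(- \frac{2}{-7} - 4\right) = 5 - \left(\left(-2\right) \left(- \frac{1}{7}\right) - 4\right) = 5 - \left(\frac{2}{7} - 4\right) = 5 - - \frac{26}{7} = 5 + \frac{26}{7} = \frac{61}{7} \approx 8.7143$)
$T v{\left(\left(-1\right) \left(-7\right) \right)} = \frac{61 \left(10 - -7\right)}{7} = \frac{61 \left(10 + 7\right)}{7} = \frac{61}{7} \cdot 17 = \frac{1037}{7}$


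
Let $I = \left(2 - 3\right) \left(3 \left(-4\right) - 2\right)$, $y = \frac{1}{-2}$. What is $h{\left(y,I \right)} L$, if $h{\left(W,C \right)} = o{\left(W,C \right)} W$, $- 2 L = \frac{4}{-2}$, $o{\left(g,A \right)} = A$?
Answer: $-7$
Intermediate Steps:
$L = 1$ ($L = - \frac{4 \frac{1}{-2}}{2} = - \frac{4 \left(- \frac{1}{2}\right)}{2} = \left(- \frac{1}{2}\right) \left(-2\right) = 1$)
$y = - \frac{1}{2} \approx -0.5$
$I = 14$ ($I = - (-12 - 2) = \left(-1\right) \left(-14\right) = 14$)
$h{\left(W,C \right)} = C W$
$h{\left(y,I \right)} L = 14 \left(- \frac{1}{2}\right) 1 = \left(-7\right) 1 = -7$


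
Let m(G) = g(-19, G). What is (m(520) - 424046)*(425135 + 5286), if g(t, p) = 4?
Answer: -182516581682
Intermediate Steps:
m(G) = 4
(m(520) - 424046)*(425135 + 5286) = (4 - 424046)*(425135 + 5286) = -424042*430421 = -182516581682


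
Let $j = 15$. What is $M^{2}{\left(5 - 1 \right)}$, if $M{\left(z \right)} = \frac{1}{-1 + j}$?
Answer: $\frac{1}{196} \approx 0.005102$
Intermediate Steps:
$M{\left(z \right)} = \frac{1}{14}$ ($M{\left(z \right)} = \frac{1}{-1 + 15} = \frac{1}{14}$)
$M^{2}{\left(5 - 1 \right)} = \left(\frac{1}{14}\right)^{2} = \frac{1}{196}$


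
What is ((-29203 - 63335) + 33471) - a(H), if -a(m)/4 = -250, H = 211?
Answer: -60067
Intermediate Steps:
a(m) = 1000 (a(m) = -4*(-250) = 1000)
((-29203 - 63335) + 33471) - a(H) = ((-29203 - 63335) + 33471) - 1*1000 = (-92538 + 33471) - 1000 = -59067 - 1000 = -60067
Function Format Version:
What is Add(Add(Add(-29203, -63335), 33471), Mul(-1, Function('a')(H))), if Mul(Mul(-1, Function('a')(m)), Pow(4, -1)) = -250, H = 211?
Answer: -60067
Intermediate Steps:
Function('a')(m) = 1000 (Function('a')(m) = Mul(-4, -250) = 1000)
Add(Add(Add(-29203, -63335), 33471), Mul(-1, Function('a')(H))) = Add(Add(Add(-29203, -63335), 33471), Mul(-1, 1000)) = Add(Add(-92538, 33471), -1000) = Add(-59067, -1000) = -60067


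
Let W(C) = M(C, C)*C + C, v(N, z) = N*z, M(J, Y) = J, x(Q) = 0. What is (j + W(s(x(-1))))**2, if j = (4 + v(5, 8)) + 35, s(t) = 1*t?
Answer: 6241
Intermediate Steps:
s(t) = t
W(C) = C + C**2 (W(C) = C*C + C = C**2 + C = C + C**2)
j = 79 (j = (4 + 5*8) + 35 = (4 + 40) + 35 = 44 + 35 = 79)
(j + W(s(x(-1))))**2 = (79 + 0*(1 + 0))**2 = (79 + 0*1)**2 = (79 + 0)**2 = 79**2 = 6241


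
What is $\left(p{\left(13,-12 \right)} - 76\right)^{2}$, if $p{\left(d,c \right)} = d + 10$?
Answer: $2809$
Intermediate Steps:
$p{\left(d,c \right)} = 10 + d$
$\left(p{\left(13,-12 \right)} - 76\right)^{2} = \left(\left(10 + 13\right) - 76\right)^{2} = \left(23 - 76\right)^{2} = \left(-53\right)^{2} = 2809$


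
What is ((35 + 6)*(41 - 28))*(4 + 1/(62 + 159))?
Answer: 36285/17 ≈ 2134.4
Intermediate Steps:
((35 + 6)*(41 - 28))*(4 + 1/(62 + 159)) = (41*13)*(4 + 1/221) = 533*(4 + 1/221) = 533*(885/221) = 36285/17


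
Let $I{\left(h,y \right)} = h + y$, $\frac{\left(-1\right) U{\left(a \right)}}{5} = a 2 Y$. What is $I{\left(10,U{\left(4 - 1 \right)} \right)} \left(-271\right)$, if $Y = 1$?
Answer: $5420$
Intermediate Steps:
$U{\left(a \right)} = - 10 a$ ($U{\left(a \right)} = - 5 a 2 \cdot 1 = - 5 \cdot 2 a 1 = - 5 \cdot 2 a = - 10 a$)
$I{\left(10,U{\left(4 - 1 \right)} \right)} \left(-271\right) = \left(10 - 10 \left(4 - 1\right)\right) \left(-271\right) = \left(10 - 30\right) \left(-271\right) = \left(-20\right) \left(-271\right) = 5420$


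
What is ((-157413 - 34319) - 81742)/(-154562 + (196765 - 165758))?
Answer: 91158/41185 ≈ 2.2134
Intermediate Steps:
((-157413 - 34319) - 81742)/(-154562 + (196765 - 165758)) = (-191732 - 81742)/(-154562 + 31007) = -273474/(-123555) = -273474*(-1/123555) = 91158/41185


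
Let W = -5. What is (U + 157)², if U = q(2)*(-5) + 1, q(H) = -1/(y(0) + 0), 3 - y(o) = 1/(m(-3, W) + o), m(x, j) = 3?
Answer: 1635841/64 ≈ 25560.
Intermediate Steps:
y(o) = 3 - 1/(3 + o)
q(H) = -3/8 (q(H) = -1/((8 + 3*0)/(3 + 0) + 0) = -1/((8 + 0)/3 + 0) = -1/((⅓)*8 + 0) = -1/(8/3 + 0) = -1/8/3 = -1*3/8 = -3/8)
U = 23/8 (U = -3/8*(-5) + 1 = 15/8 + 1 = 23/8 ≈ 2.8750)
(U + 157)² = (23/8 + 157)² = (1279/8)² = 1635841/64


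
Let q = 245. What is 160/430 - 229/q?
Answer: -5927/10535 ≈ -0.56260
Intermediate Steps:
160/430 - 229/q = 160/430 - 229/245 = 160*(1/430) - 229*1/245 = 16/43 - 229/245 = -5927/10535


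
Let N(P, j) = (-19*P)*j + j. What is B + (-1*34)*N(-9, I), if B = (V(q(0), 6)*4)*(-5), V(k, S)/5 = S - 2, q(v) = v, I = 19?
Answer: -111512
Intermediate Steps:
N(P, j) = j - 19*P*j (N(P, j) = -19*P*j + j = j - 19*P*j)
V(k, S) = -10 + 5*S (V(k, S) = 5*(S - 2) = 5*(-2 + S) = -10 + 5*S)
B = -400 (B = ((-10 + 5*6)*4)*(-5) = ((-10 + 30)*4)*(-5) = (20*4)*(-5) = 80*(-5) = -400)
B + (-1*34)*N(-9, I) = -400 + (-1*34)*(19*(1 - 19*(-9))) = -400 - 646*(1 + 171) = -400 - 646*172 = -400 - 34*3268 = -400 - 111112 = -111512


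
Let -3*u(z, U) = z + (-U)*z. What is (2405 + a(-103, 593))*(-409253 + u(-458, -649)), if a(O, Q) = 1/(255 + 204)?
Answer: -1026688409864/1377 ≈ -7.4560e+8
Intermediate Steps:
a(O, Q) = 1/459
u(z, U) = -z/3 + U*z/3 (u(z, U) = -(z + (-U)*z)/3 = -(z - U*z)/3 = -z/3 + U*z/3)
(2405 + a(-103, 593))*(-409253 + u(-458, -649)) = (2405 + 1/459)*(-409253 + (1/3)*(-458)*(-1 - 649)) = 1103896*(-409253 + (1/3)*(-458)*(-650))/459 = 1103896*(-409253 + 297700/3)/459 = (1103896/459)*(-930059/3) = -1026688409864/1377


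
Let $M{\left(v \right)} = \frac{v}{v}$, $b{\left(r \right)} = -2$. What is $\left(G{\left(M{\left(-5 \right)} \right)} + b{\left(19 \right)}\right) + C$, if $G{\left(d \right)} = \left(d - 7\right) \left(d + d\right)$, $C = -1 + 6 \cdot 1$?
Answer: $-9$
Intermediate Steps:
$M{\left(v \right)} = 1$
$C = 5$ ($C = -1 + 6 = 5$)
$G{\left(d \right)} = 2 d \left(-7 + d\right)$ ($G{\left(d \right)} = \left(-7 + d\right) 2 d = 2 d \left(-7 + d\right)$)
$\left(G{\left(M{\left(-5 \right)} \right)} + b{\left(19 \right)}\right) + C = \left(2 \cdot 1 \left(-7 + 1\right) - 2\right) + 5 = \left(2 \cdot 1 \left(-6\right) - 2\right) + 5 = \left(-12 - 2\right) + 5 = -14 + 5 = -9$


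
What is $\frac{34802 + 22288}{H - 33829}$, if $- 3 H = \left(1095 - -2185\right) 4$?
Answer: $- \frac{171270}{114607} \approx -1.4944$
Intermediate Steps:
$H = - \frac{13120}{3}$ ($H = - \frac{\left(1095 - -2185\right) 4}{3} = - \frac{\left(1095 + 2185\right) 4}{3} = - \frac{3280 \cdot 4}{3} = \left(- \frac{1}{3}\right) 13120 = - \frac{13120}{3} \approx -4373.3$)
$\frac{34802 + 22288}{H - 33829} = \frac{34802 + 22288}{- \frac{13120}{3} - 33829} = \frac{57090}{- \frac{114607}{3}} = 57090 \left(- \frac{3}{114607}\right) = - \frac{171270}{114607}$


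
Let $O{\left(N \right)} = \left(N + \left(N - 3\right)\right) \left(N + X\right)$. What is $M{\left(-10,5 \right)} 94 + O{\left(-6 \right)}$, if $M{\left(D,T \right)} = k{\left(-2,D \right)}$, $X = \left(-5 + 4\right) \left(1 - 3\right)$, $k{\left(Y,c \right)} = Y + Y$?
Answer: $-316$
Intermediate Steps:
$k{\left(Y,c \right)} = 2 Y$
$X = 2$ ($X = \left(-1\right) \left(-2\right) = 2$)
$M{\left(D,T \right)} = -4$ ($M{\left(D,T \right)} = 2 \left(-2\right) = -4$)
$O{\left(N \right)} = \left(-3 + 2 N\right) \left(2 + N\right)$ ($O{\left(N \right)} = \left(N + \left(N - 3\right)\right) \left(N + 2\right) = \left(N + \left(N - 3\right)\right) \left(2 + N\right) = \left(N + \left(-3 + N\right)\right) \left(2 + N\right) = \left(-3 + 2 N\right) \left(2 + N\right)$)
$M{\left(-10,5 \right)} 94 + O{\left(-6 \right)} = \left(-4\right) 94 - \left(12 - 72\right) = -376 - -60 = -376 + 60 = -316$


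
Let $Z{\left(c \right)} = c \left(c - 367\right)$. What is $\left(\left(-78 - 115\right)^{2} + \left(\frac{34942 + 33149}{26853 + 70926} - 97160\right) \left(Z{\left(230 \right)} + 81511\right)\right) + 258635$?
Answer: $- \frac{158329182115971}{32593} \approx -4.8578 \cdot 10^{9}$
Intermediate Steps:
$Z{\left(c \right)} = c \left(-367 + c\right)$
$\left(\left(-78 - 115\right)^{2} + \left(\frac{34942 + 33149}{26853 + 70926} - 97160\right) \left(Z{\left(230 \right)} + 81511\right)\right) + 258635 = \left(\left(-78 - 115\right)^{2} + \left(\frac{34942 + 33149}{26853 + 70926} - 97160\right) \left(230 \left(-367 + 230\right) + 81511\right)\right) + 258635 = \left(\left(-193\right)^{2} + \left(\frac{68091}{97779} - 97160\right) \left(230 \left(-137\right) + 81511\right)\right) + 258635 = \left(37249 + \left(68091 \cdot \frac{1}{97779} - 97160\right) \left(-31510 + 81511\right)\right) + 258635 = \left(37249 + \left(\frac{22697}{32593} - 97160\right) 50001\right) + 258635 = \left(37249 - \frac{158338825863183}{32593}\right) + 258635 = - \frac{158337611806526}{32593} + 258635 = - \frac{158329182115971}{32593}$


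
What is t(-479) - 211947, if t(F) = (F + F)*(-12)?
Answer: -200451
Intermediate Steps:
t(F) = -24*F (t(F) = (2*F)*(-12) = -24*F)
t(-479) - 211947 = -24*(-479) - 211947 = 11496 - 211947 = -200451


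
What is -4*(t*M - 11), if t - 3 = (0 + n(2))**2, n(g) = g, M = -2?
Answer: 100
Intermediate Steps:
t = 7 (t = 3 + (0 + 2)**2 = 3 + 2**2 = 3 + 4 = 7)
-4*(t*M - 11) = -4*(7*(-2) - 11) = -4*(-14 - 11) = -4*(-25) = 100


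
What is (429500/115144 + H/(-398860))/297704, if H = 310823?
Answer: 457841103/46190722584160 ≈ 9.9120e-6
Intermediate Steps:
(429500/115144 + H/(-398860))/297704 = (429500/115144 + 310823/(-398860))/297704 = (429500*(1/115144) + 310823*(-1/398860))*(1/297704) = (107375/28786 - 310823/398860)*(1/297704) = (457841103/155156540)*(1/297704) = 457841103/46190722584160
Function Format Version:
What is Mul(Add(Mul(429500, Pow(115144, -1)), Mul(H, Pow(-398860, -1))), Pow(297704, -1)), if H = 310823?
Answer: Rational(457841103, 46190722584160) ≈ 9.9120e-6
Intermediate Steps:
Mul(Add(Mul(429500, Pow(115144, -1)), Mul(H, Pow(-398860, -1))), Pow(297704, -1)) = Mul(Add(Mul(429500, Pow(115144, -1)), Mul(310823, Pow(-398860, -1))), Pow(297704, -1)) = Mul(Add(Mul(429500, Rational(1, 115144)), Mul(310823, Rational(-1, 398860))), Rational(1, 297704)) = Mul(Add(Rational(107375, 28786), Rational(-310823, 398860)), Rational(1, 297704)) = Mul(Rational(457841103, 155156540), Rational(1, 297704)) = Rational(457841103, 46190722584160)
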